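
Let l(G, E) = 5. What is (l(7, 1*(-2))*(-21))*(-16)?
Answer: 1680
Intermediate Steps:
(l(7, 1*(-2))*(-21))*(-16) = (5*(-21))*(-16) = -105*(-16) = 1680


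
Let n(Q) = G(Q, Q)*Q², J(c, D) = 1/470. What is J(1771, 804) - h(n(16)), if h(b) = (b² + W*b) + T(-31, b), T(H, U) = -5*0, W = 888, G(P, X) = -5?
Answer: -235827199/470 ≈ -5.0176e+5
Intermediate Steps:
J(c, D) = 1/470
T(H, U) = 0
n(Q) = -5*Q²
h(b) = b² + 888*b (h(b) = (b² + 888*b) + 0 = b² + 888*b)
J(1771, 804) - h(n(16)) = 1/470 - (-5*16²)*(888 - 5*16²) = 1/470 - (-5*256)*(888 - 5*256) = 1/470 - (-1280)*(888 - 1280) = 1/470 - (-1280)*(-392) = 1/470 - 1*501760 = 1/470 - 501760 = -235827199/470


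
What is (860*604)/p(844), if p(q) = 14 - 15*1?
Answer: -519440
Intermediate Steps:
p(q) = -1 (p(q) = 14 - 15 = -1)
(860*604)/p(844) = (860*604)/(-1) = 519440*(-1) = -519440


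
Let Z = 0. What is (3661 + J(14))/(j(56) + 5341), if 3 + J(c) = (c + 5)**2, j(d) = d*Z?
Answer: 4019/5341 ≈ 0.75248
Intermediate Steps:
j(d) = 0 (j(d) = d*0 = 0)
J(c) = -3 + (5 + c)**2 (J(c) = -3 + (c + 5)**2 = -3 + (5 + c)**2)
(3661 + J(14))/(j(56) + 5341) = (3661 + (-3 + (5 + 14)**2))/(0 + 5341) = (3661 + (-3 + 19**2))/5341 = (3661 + (-3 + 361))*(1/5341) = (3661 + 358)*(1/5341) = 4019*(1/5341) = 4019/5341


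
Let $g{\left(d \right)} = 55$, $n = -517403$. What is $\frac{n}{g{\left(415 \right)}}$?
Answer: $- \frac{517403}{55} \approx -9407.3$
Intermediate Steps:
$\frac{n}{g{\left(415 \right)}} = - \frac{517403}{55}$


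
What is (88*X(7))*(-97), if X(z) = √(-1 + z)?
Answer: -8536*√6 ≈ -20909.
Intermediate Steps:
(88*X(7))*(-97) = (88*√(-1 + 7))*(-97) = (88*√6)*(-97) = -8536*√6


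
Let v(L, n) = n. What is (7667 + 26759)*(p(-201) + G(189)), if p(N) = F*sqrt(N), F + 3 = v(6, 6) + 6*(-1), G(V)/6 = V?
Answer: 39039084 - 103278*I*sqrt(201) ≈ 3.9039e+7 - 1.4642e+6*I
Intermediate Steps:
G(V) = 6*V
F = -3 (F = -3 + (6 + 6*(-1)) = -3 + (6 - 6) = -3 + 0 = -3)
p(N) = -3*sqrt(N)
(7667 + 26759)*(p(-201) + G(189)) = (7667 + 26759)*(-3*I*sqrt(201) + 6*189) = 34426*(-3*I*sqrt(201) + 1134) = 34426*(1134 - 3*I*sqrt(201)) = 39039084 - 103278*I*sqrt(201)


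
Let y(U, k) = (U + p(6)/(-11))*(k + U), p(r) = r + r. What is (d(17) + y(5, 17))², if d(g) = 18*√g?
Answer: 12904 + 3096*√17 ≈ 25669.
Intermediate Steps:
p(r) = 2*r
y(U, k) = (-12/11 + U)*(U + k) (y(U, k) = (U + (2*6)/(-11))*(k + U) = (U + 12*(-1/11))*(U + k) = (U - 12/11)*(U + k) = (-12/11 + U)*(U + k))
(d(17) + y(5, 17))² = (18*√17 + (5² - 12/11*5 - 12/11*17 + 5*17))² = (18*√17 + (25 - 60/11 - 204/11 + 85))² = (18*√17 + 86)² = (86 + 18*√17)²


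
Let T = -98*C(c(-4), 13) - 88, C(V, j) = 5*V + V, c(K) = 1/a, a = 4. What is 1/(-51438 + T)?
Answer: -1/51673 ≈ -1.9352e-5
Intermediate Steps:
c(K) = 1/4
C(V, j) = 6*V
T = -235 (T = -588/4 - 88 = -98*3/2 - 88 = -147 - 88 = -235)
1/(-51438 + T) = 1/(-51438 - 235) = 1/(-51673) = -1/51673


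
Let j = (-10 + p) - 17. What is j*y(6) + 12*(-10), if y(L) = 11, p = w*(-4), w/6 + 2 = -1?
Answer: 375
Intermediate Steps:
w = -18 (w = -12 + 6*(-1) = -12 - 6 = -18)
p = 72 (p = -18*(-4) = 72)
j = 45 (j = (-10 + 72) - 17 = 62 - 17 = 45)
j*y(6) + 12*(-10) = 45*11 + 12*(-10) = 495 - 120 = 375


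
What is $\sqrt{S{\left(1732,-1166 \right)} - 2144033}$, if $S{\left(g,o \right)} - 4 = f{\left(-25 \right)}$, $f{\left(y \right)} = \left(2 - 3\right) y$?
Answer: $2 i \sqrt{536001} \approx 1464.2 i$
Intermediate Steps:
$f{\left(y \right)} = - y$
$S{\left(g,o \right)} = 29$ ($S{\left(g,o \right)} = 4 - -25 = 4 + 25 = 29$)
$\sqrt{S{\left(1732,-1166 \right)} - 2144033} = \sqrt{29 - 2144033} = \sqrt{-2144004} = 2 i \sqrt{536001}$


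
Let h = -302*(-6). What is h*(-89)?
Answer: -161268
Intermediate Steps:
h = 1812
h*(-89) = 1812*(-89) = -161268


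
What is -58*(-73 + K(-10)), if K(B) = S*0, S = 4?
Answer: 4234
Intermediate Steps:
K(B) = 0 (K(B) = 4*0 = 0)
-58*(-73 + K(-10)) = -58*(-73 + 0) = -58*(-73) = 4234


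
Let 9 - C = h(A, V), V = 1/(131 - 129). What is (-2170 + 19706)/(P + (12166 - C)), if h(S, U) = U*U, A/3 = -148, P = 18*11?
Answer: 70144/49421 ≈ 1.4193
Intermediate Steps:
V = ½ (V = 1/2 = ½ ≈ 0.50000)
P = 198
A = -444 (A = 3*(-148) = -444)
h(S, U) = U²
C = 35/4 (C = 9 - (½)² = 9 - 1*¼ = 9 - ¼ = 35/4 ≈ 8.7500)
(-2170 + 19706)/(P + (12166 - C)) = (-2170 + 19706)/(198 + (12166 - 1*35/4)) = 17536/(198 + (12166 - 35/4)) = 17536/(198 + 48629/4) = 17536/(49421/4) = 17536*(4/49421) = 70144/49421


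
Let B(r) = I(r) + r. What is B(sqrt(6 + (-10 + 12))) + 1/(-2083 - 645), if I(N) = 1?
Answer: 2727/2728 + 2*sqrt(2) ≈ 3.8281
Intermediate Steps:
B(r) = 1 + r
B(sqrt(6 + (-10 + 12))) + 1/(-2083 - 645) = (1 + sqrt(6 + (-10 + 12))) + 1/(-2083 - 645) = (1 + sqrt(6 + 2)) + 1/(-2728) = (1 + sqrt(8)) - 1/2728 = (1 + 2*sqrt(2)) - 1/2728 = 2727/2728 + 2*sqrt(2)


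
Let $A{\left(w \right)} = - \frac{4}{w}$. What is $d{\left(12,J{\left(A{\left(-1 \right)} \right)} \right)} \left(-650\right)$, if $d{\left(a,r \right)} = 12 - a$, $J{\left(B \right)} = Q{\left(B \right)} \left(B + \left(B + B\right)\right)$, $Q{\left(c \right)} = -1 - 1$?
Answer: $0$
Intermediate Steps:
$Q{\left(c \right)} = -2$
$J{\left(B \right)} = - 6 B$ ($J{\left(B \right)} = - 2 \left(B + \left(B + B\right)\right) = - 2 \left(B + 2 B\right) = - 2 \cdot 3 B = - 6 B$)
$d{\left(12,J{\left(A{\left(-1 \right)} \right)} \right)} \left(-650\right) = \left(12 - 12\right) \left(-650\right) = 0 \left(-650\right) = 0$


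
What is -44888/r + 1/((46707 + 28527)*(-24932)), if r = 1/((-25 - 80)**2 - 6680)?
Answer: -365840100319615681/1875734088 ≈ -1.9504e+8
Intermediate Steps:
r = 1/4345 (r = 1/((-105)**2 - 6680) = 1/(11025 - 6680) = 1/4345 ≈ 0.00023015)
-44888/r + 1/((46707 + 28527)*(-24932)) = -44888/1/4345 + 1/((46707 + 28527)*(-24932)) = -44888*4345 - 1/24932/75234 = -195038360 + (1/75234)*(-1/24932) = -195038360 - 1/1875734088 = -365840100319615681/1875734088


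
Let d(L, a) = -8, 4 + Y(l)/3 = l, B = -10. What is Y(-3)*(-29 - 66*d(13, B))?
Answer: -10479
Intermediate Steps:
Y(l) = -12 + 3*l
Y(-3)*(-29 - 66*d(13, B)) = (-12 + 3*(-3))*(-29 - 66*(-8)) = (-12 - 9)*(-29 + 528) = -21*499 = -10479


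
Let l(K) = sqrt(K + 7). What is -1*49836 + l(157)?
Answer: -49836 + 2*sqrt(41) ≈ -49823.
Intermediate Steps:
l(K) = sqrt(7 + K)
-1*49836 + l(157) = -1*49836 + sqrt(7 + 157) = -49836 + sqrt(164) = -49836 + 2*sqrt(41)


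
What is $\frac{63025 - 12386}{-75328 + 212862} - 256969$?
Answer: $- \frac{35341923807}{137534} \approx -2.5697 \cdot 10^{5}$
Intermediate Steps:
$\frac{63025 - 12386}{-75328 + 212862} - 256969 = \frac{50639}{137534} - 256969 = - \frac{35341923807}{137534}$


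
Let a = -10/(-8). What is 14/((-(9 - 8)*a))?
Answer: -56/5 ≈ -11.200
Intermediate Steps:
a = 5/4 (a = -10*(-⅛) = 5/4 ≈ 1.2500)
14/((-(9 - 8)*a)) = 14/((-(9 - 8)*5/4)) = 14/((-5/4)) = 14/((-1*5/4)) = 14/(-5/4) = 14*(-⅘) = -56/5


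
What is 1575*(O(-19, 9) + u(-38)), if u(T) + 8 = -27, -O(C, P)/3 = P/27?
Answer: -56700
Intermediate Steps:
O(C, P) = -P/9 (O(C, P) = -3*P/27 = -P/9)
u(T) = -35 (u(T) = -8 - 27 = -35)
1575*(O(-19, 9) + u(-38)) = 1575*(-⅑*9 - 35) = 1575*(-1 - 35) = 1575*(-36) = -56700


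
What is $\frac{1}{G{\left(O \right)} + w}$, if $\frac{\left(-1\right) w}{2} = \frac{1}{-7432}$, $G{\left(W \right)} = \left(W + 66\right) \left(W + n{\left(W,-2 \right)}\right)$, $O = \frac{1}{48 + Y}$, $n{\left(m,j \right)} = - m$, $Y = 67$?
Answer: $3716$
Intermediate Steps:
$O = \frac{1}{115}$ ($O = \frac{1}{48 + 67} = \frac{1}{115} \approx 0.0086956$)
$G{\left(W \right)} = 0$ ($G{\left(W \right)} = \left(W + 66\right) \left(W - W\right) = \left(66 + W\right) 0 = 0$)
$w = \frac{1}{3716}$ ($w = - \frac{2}{-7432} = \left(-2\right) \left(- \frac{1}{7432}\right) = \frac{1}{3716} \approx 0.00026911$)
$\frac{1}{G{\left(O \right)} + w} = \frac{1}{0 + \frac{1}{3716}} = \frac{1}{\frac{1}{3716}} = 3716$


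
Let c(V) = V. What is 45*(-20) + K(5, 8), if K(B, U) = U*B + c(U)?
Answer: -852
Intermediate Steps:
K(B, U) = U + B*U (K(B, U) = U*B + U = B*U + U = U + B*U)
45*(-20) + K(5, 8) = 45*(-20) + 8*(1 + 5) = -900 + 8*6 = -900 + 48 = -852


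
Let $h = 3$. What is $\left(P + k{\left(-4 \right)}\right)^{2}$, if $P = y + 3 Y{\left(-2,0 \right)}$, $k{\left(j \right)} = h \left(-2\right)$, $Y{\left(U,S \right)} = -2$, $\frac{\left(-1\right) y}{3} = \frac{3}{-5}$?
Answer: $\frac{2601}{25} \approx 104.04$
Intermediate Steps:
$y = \frac{9}{5}$ ($y = - 3 \frac{3}{-5} = - 3 \cdot 3 \left(- \frac{1}{5}\right) = \left(-3\right) \left(- \frac{3}{5}\right) = \frac{9}{5} \approx 1.8$)
$k{\left(j \right)} = -6$ ($k{\left(j \right)} = 3 \left(-2\right) = -6$)
$P = - \frac{21}{5}$ ($P = \frac{9}{5} + 3 \left(-2\right) = \frac{9}{5} - 6 = - \frac{21}{5} \approx -4.2$)
$\left(P + k{\left(-4 \right)}\right)^{2} = \left(- \frac{21}{5} - 6\right)^{2} = \left(- \frac{51}{5}\right)^{2} = \frac{2601}{25}$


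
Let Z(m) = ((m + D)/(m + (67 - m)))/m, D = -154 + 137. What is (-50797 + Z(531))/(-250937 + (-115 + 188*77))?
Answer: 1807204355/8416664352 ≈ 0.21472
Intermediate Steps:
D = -17
Z(m) = (-17/67 + m/67)/m (Z(m) = ((m - 17)/(m + (67 - m)))/m = ((-17 + m)/67)/m = ((-17 + m)*(1/67))/m = (-17/67 + m/67)/m)
(-50797 + Z(531))/(-250937 + (-115 + 188*77)) = (-50797 + (1/67)*(-17 + 531)/531)/(-250937 + (-115 + 188*77)) = (-50797 + (1/67)*(1/531)*514)/(-250937 + (-115 + 14476)) = (-50797 + 514/35577)/(-250937 + 14361) = -1807204355/35577/(-236576) = -1807204355/35577*(-1/236576) = 1807204355/8416664352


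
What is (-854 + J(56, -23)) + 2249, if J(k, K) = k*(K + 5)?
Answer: 387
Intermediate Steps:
J(k, K) = k*(5 + K)
(-854 + J(56, -23)) + 2249 = (-854 + 56*(5 - 23)) + 2249 = (-854 + 56*(-18)) + 2249 = (-854 - 1008) + 2249 = -1862 + 2249 = 387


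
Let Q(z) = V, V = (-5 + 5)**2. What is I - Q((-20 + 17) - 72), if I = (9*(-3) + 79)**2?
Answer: 2704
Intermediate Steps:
V = 0 (V = 0**2 = 0)
Q(z) = 0
I = 2704 (I = (-27 + 79)**2 = 52**2 = 2704)
I - Q((-20 + 17) - 72) = 2704 - 1*0 = 2704 + 0 = 2704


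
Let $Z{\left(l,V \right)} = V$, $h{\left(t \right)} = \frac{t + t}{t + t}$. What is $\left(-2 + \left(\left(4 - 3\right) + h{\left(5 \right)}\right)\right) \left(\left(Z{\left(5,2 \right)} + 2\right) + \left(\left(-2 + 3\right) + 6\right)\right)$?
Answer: $0$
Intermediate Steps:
$h{\left(t \right)} = 1$ ($h{\left(t \right)} = \frac{2 t}{2 t} = 2 t \frac{1}{2 t} = 1$)
$\left(-2 + \left(\left(4 - 3\right) + h{\left(5 \right)}\right)\right) \left(\left(Z{\left(5,2 \right)} + 2\right) + \left(\left(-2 + 3\right) + 6\right)\right) = \left(-2 + \left(\left(4 - 3\right) + 1\right)\right) \left(\left(2 + 2\right) + \left(\left(-2 + 3\right) + 6\right)\right) = \left(-2 + \left(1 + 1\right)\right) \left(4 + \left(1 + 6\right)\right) = \left(-2 + 2\right) \left(4 + 7\right) = 0 \cdot 11 = 0$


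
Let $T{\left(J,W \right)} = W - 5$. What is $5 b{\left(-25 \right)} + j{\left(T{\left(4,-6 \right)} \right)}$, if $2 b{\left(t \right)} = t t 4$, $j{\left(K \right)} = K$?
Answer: $6239$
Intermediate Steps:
$T{\left(J,W \right)} = -5 + W$
$b{\left(t \right)} = 2 t^{2}$ ($b{\left(t \right)} = \frac{t t 4}{2} = \frac{t^{2} \cdot 4}{2} = \frac{4 t^{2}}{2} = 2 t^{2}$)
$5 b{\left(-25 \right)} + j{\left(T{\left(4,-6 \right)} \right)} = 5 \cdot 2 \left(-25\right)^{2} - 11 = 5 \cdot 2 \cdot 625 - 11 = 5 \cdot 1250 - 11 = 6250 - 11 = 6239$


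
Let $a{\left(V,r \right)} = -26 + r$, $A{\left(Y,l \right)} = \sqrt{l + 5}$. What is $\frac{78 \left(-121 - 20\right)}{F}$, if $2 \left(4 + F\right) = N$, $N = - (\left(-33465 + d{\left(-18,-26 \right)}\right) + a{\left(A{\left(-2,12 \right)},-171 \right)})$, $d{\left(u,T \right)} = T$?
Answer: $- \frac{5499}{8420} \approx -0.65309$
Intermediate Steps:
$A{\left(Y,l \right)} = \sqrt{5 + l}$
$N = 33688$ ($N = - (\left(-33465 - 26\right) - 197) = - (-33491 - 197) = \left(-1\right) \left(-33688\right) = 33688$)
$F = 16840$ ($F = -4 + \frac{1}{2} \cdot 33688 = -4 + 16844 = 16840$)
$\frac{78 \left(-121 - 20\right)}{F} = \frac{78 \left(-121 - 20\right)}{16840} = 78 \left(-141\right) \frac{1}{16840} = \left(-10998\right) \frac{1}{16840} = - \frac{5499}{8420}$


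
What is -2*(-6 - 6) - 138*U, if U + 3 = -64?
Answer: 9270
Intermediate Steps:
U = -67 (U = -3 - 64 = -67)
-2*(-6 - 6) - 138*U = -2*(-6 - 6) - 138*(-67) = -2*(-12) + 9246 = 24 + 9246 = 9270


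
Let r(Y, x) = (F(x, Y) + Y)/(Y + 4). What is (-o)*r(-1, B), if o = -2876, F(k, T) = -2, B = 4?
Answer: -2876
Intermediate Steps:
r(Y, x) = (-2 + Y)/(4 + Y) (r(Y, x) = (-2 + Y)/(Y + 4) = (-2 + Y)/(4 + Y))
(-o)*r(-1, B) = (-1*(-2876))*((-2 - 1)/(4 - 1)) = 2876*(-3/3) = 2876*((1/3)*(-3)) = 2876*(-1) = -2876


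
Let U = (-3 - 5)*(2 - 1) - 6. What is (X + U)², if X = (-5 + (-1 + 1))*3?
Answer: 841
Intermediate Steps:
U = -14 (U = -8*1 - 6 = -8 - 6 = -14)
X = -15 (X = (-5 + 0)*3 = -5*3 = -15)
(X + U)² = (-15 - 14)² = (-29)² = 841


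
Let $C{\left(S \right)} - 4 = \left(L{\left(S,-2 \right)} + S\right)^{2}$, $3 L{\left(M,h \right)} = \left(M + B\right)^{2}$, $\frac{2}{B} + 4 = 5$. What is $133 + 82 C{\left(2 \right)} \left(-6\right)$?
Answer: $- \frac{84881}{3} \approx -28294.0$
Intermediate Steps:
$B = 2$ ($B = \frac{2}{-4 + 5} = \frac{2}{1} = 2 \cdot 1 = 2$)
$L{\left(M,h \right)} = \frac{\left(2 + M\right)^{2}}{3}$ ($L{\left(M,h \right)} = \frac{\left(M + 2\right)^{2}}{3} = \frac{\left(2 + M\right)^{2}}{3}$)
$C{\left(S \right)} = 4 + \left(S + \frac{\left(2 + S\right)^{2}}{3}\right)^{2}$ ($C{\left(S \right)} = 4 + \left(\frac{\left(2 + S\right)^{2}}{3} + S\right)^{2} = 4 + \left(S + \frac{\left(2 + S\right)^{2}}{3}\right)^{2}$)
$133 + 82 C{\left(2 \right)} \left(-6\right) = 133 + 82 \left(4 + \frac{\left(\left(2 + 2\right)^{2} + 3 \cdot 2\right)^{2}}{9}\right) \left(-6\right) = 133 + 82 \left(4 + \frac{\left(4^{2} + 6\right)^{2}}{9}\right) \left(-6\right) = 133 + 82 \left(4 + \frac{\left(16 + 6\right)^{2}}{9}\right) \left(-6\right) = 133 + 82 \left(4 + \frac{22^{2}}{9}\right) \left(-6\right) = 133 + 82 \left(4 + \frac{1}{9} \cdot 484\right) \left(-6\right) = 133 + 82 \left(4 + \frac{484}{9}\right) \left(-6\right) = 133 + 82 \cdot \frac{520}{9} \left(-6\right) = 133 + 82 \left(- \frac{1040}{3}\right) = 133 - \frac{85280}{3} = - \frac{84881}{3}$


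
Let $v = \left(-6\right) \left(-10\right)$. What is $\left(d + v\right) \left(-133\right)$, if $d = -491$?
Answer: $57323$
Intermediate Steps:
$v = 60$
$\left(d + v\right) \left(-133\right) = \left(-491 + 60\right) \left(-133\right) = \left(-431\right) \left(-133\right) = 57323$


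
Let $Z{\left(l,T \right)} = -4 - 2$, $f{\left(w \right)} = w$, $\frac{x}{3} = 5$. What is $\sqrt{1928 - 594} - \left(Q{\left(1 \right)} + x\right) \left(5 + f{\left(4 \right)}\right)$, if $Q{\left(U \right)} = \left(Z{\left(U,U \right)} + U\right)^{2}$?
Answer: $-360 + \sqrt{1334} \approx -323.48$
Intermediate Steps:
$x = 15$ ($x = 3 \cdot 5 = 15$)
$Z{\left(l,T \right)} = -6$
$Q{\left(U \right)} = \left(-6 + U\right)^{2}$
$\sqrt{1928 - 594} - \left(Q{\left(1 \right)} + x\right) \left(5 + f{\left(4 \right)}\right) = \sqrt{1928 - 594} - \left(\left(-6 + 1\right)^{2} + 15\right) \left(5 + 4\right) = \sqrt{1334} - \left(\left(-5\right)^{2} + 15\right) 9 = \sqrt{1334} - \left(25 + 15\right) 9 = \sqrt{1334} - 40 \cdot 9 = \sqrt{1334} - 360 = -360 + \sqrt{1334}$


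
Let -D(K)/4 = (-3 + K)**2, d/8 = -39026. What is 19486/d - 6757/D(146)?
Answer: 4958775/245551592 ≈ 0.020194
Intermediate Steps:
d = -312208 (d = 8*(-39026) = -312208)
D(K) = -4*(-3 + K)**2
19486/d - 6757/D(146) = 19486/(-312208) - 6757*(-1/(4*(-3 + 146)**2)) = 19486*(-1/312208) - 6757/((-4*143**2)) = -9743/156104 - 6757/((-4*20449)) = -9743/156104 - 6757/(-81796) = -9743/156104 - 6757*(-1/81796) = -9743/156104 + 6757/81796 = 4958775/245551592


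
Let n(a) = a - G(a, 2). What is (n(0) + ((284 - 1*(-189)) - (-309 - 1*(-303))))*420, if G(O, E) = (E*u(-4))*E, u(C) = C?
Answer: 207900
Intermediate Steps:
G(O, E) = -4*E**2 (G(O, E) = (E*(-4))*E = (-4*E)*E = -4*E**2)
n(a) = 16 + a (n(a) = a - (-4)*2**2 = a - (-4)*4 = a - 1*(-16) = a + 16 = 16 + a)
(n(0) + ((284 - 1*(-189)) - (-309 - 1*(-303))))*420 = ((16 + 0) + ((284 - 1*(-189)) - (-309 - 1*(-303))))*420 = (16 + ((284 + 189) - (-309 + 303)))*420 = (16 + (473 - 1*(-6)))*420 = (16 + (473 + 6))*420 = (16 + 479)*420 = 495*420 = 207900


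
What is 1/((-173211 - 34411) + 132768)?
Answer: -1/74854 ≈ -1.3359e-5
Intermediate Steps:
1/((-173211 - 34411) + 132768) = 1/(-207622 + 132768) = 1/(-74854) = -1/74854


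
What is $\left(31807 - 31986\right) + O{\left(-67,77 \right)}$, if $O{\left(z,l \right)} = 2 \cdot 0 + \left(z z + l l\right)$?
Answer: $10239$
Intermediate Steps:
$O{\left(z,l \right)} = l^{2} + z^{2}$ ($O{\left(z,l \right)} = 0 + \left(z^{2} + l^{2}\right) = 0 + \left(l^{2} + z^{2}\right) = l^{2} + z^{2}$)
$\left(31807 - 31986\right) + O{\left(-67,77 \right)} = \left(31807 - 31986\right) + \left(77^{2} + \left(-67\right)^{2}\right) = -179 + \left(5929 + 4489\right) = -179 + 10418 = 10239$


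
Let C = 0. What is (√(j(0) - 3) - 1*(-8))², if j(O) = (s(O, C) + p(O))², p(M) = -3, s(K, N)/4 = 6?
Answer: (8 + √438)² ≈ 836.86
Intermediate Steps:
s(K, N) = 24 (s(K, N) = 4*6 = 24)
j(O) = 441 (j(O) = (24 - 3)² = 21² = 441)
(√(j(0) - 3) - 1*(-8))² = (√(441 - 3) - 1*(-8))² = (√438 + 8)² = (8 + √438)²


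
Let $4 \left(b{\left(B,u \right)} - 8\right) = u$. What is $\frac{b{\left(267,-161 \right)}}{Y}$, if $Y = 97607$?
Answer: $- \frac{129}{390428} \approx -0.00033041$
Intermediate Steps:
$b{\left(B,u \right)} = 8 + \frac{u}{4}$
$\frac{b{\left(267,-161 \right)}}{Y} = \frac{8 + \frac{1}{4} \left(-161\right)}{97607} = \left(8 - \frac{161}{4}\right) \frac{1}{97607} = \left(- \frac{129}{4}\right) \frac{1}{97607} = - \frac{129}{390428}$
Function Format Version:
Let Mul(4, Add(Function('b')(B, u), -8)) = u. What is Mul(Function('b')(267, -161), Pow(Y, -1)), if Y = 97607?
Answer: Rational(-129, 390428) ≈ -0.00033041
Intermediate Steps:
Function('b')(B, u) = Add(8, Mul(Rational(1, 4), u))
Mul(Function('b')(267, -161), Pow(Y, -1)) = Mul(Add(8, Mul(Rational(1, 4), -161)), Pow(97607, -1)) = Mul(Add(8, Rational(-161, 4)), Rational(1, 97607)) = Mul(Rational(-129, 4), Rational(1, 97607)) = Rational(-129, 390428)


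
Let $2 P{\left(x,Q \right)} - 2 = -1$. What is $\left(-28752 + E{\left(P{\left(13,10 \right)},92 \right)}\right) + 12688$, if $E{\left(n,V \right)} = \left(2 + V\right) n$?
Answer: $-16017$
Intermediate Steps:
$P{\left(x,Q \right)} = \frac{1}{2}$ ($P{\left(x,Q \right)} = 1 + \frac{1}{2} \left(-1\right) = 1 - \frac{1}{2} = \frac{1}{2}$)
$E{\left(n,V \right)} = n \left(2 + V\right)$
$\left(-28752 + E{\left(P{\left(13,10 \right)},92 \right)}\right) + 12688 = \left(-28752 + \frac{2 + 92}{2}\right) + 12688 = \left(-28752 + \frac{1}{2} \cdot 94\right) + 12688 = \left(-28752 + 47\right) + 12688 = -28705 + 12688 = -16017$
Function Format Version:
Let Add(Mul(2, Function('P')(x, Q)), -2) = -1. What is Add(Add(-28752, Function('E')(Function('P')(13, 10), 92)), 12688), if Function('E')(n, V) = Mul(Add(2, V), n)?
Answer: -16017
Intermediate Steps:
Function('P')(x, Q) = Rational(1, 2) (Function('P')(x, Q) = Add(1, Mul(Rational(1, 2), -1)) = Add(1, Rational(-1, 2)) = Rational(1, 2))
Function('E')(n, V) = Mul(n, Add(2, V))
Add(Add(-28752, Function('E')(Function('P')(13, 10), 92)), 12688) = Add(Add(-28752, Mul(Rational(1, 2), Add(2, 92))), 12688) = Add(Add(-28752, Mul(Rational(1, 2), 94)), 12688) = Add(Add(-28752, 47), 12688) = Add(-28705, 12688) = -16017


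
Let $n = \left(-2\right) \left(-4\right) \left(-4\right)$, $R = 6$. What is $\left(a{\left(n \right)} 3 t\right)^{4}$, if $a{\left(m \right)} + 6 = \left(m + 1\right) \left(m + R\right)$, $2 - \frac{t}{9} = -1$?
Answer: $17631936921600000000$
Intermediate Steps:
$t = 27$ ($t = 18 - -9 = 18 + 9 = 27$)
$n = -32$ ($n = 8 \left(-4\right) = -32$)
$a{\left(m \right)} = -6 + \left(1 + m\right) \left(6 + m\right)$ ($a{\left(m \right)} = -6 + \left(m + 1\right) \left(m + 6\right) = -6 + \left(1 + m\right) \left(6 + m\right)$)
$\left(a{\left(n \right)} 3 t\right)^{4} = \left(- 32 \left(7 - 32\right) 3 \cdot 27\right)^{4} = \left(\left(-32\right) \left(-25\right) 3 \cdot 27\right)^{4} = \left(800 \cdot 3 \cdot 27\right)^{4} = \left(2400 \cdot 27\right)^{4} = 64800^{4} = 17631936921600000000$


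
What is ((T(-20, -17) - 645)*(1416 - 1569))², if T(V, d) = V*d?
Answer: 2177622225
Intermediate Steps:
((T(-20, -17) - 645)*(1416 - 1569))² = ((-20*(-17) - 645)*(1416 - 1569))² = ((340 - 645)*(-153))² = (-305*(-153))² = 46665² = 2177622225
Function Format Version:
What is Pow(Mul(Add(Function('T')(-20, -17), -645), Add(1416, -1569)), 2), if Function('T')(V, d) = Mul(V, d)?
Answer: 2177622225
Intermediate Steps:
Pow(Mul(Add(Function('T')(-20, -17), -645), Add(1416, -1569)), 2) = Pow(Mul(Add(Mul(-20, -17), -645), Add(1416, -1569)), 2) = Pow(Mul(Add(340, -645), -153), 2) = Pow(Mul(-305, -153), 2) = Pow(46665, 2) = 2177622225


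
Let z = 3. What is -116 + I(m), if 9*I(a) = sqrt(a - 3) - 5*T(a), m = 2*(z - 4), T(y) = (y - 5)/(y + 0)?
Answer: -2123/18 + I*sqrt(5)/9 ≈ -117.94 + 0.24845*I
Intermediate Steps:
T(y) = (-5 + y)/y
m = -2 (m = 2*(3 - 4) = 2*(-1) = -2)
I(a) = sqrt(-3 + a)/9 - 5*(-5 + a)/(9*a) (I(a) = (sqrt(a - 3) - 5*(-5 + a)/a)/9 = (sqrt(-3 + a) - 5*(-5 + a)/a)/9 = sqrt(-3 + a)/9 - 5*(-5 + a)/(9*a))
-116 + I(m) = -116 + (1/9)*(25 - 5*(-2) - 2*sqrt(-3 - 2))/(-2) = -116 + (1/9)*(-1/2)*(25 + 10 - 2*I*sqrt(5)) = -116 + (1/9)*(-1/2)*(35 - 2*I*sqrt(5)) = -116 + (-35/18 + I*sqrt(5)/9) = -2123/18 + I*sqrt(5)/9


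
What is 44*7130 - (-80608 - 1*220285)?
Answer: 614613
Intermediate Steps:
44*7130 - (-80608 - 1*220285) = 313720 - (-80608 - 220285) = 313720 - 1*(-300893) = 313720 + 300893 = 614613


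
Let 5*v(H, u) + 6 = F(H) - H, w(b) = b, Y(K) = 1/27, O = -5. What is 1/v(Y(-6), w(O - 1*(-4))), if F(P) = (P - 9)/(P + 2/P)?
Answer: -196965/244351 ≈ -0.80607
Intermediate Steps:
Y(K) = 1/27
F(P) = (-9 + P)/(P + 2/P)
v(H, u) = -6/5 - H/5 + H*(-9 + H)/(5*(2 + H**2)) (v(H, u) = -6/5 + (H*(-9 + H)/(2 + H**2) - H)/5 = -6/5 + (-H + H*(-9 + H)/(2 + H**2))/5 = -6/5 + (-H/5 + H*(-9 + H)/(5*(2 + H**2))) = -6/5 - H/5 + H*(-9 + H)/(5*(2 + H**2)))
1/v(Y(-6), w(O - 1*(-4))) = 1/(((-9 + 1/27)/27 - (2 + (1/27)**2)*(6 + 1/27))/(5*(2 + (1/27)**2))) = 1/(((1/27)*(-242/27) - 1*(2 + 1/729)*163/27)/(5*(2 + 1/729))) = 1/((-242/729 - 1*1459/729*163/27)/(5*(1459/729))) = 1/((1/5)*(729/1459)*(-242/729 - 237817/19683)) = 1/((1/5)*(729/1459)*(-244351/19683)) = 1/(-244351/196965) = -196965/244351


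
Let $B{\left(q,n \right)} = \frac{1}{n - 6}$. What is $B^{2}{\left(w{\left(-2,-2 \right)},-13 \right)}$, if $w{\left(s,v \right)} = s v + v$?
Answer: $\frac{1}{361} \approx 0.0027701$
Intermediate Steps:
$w{\left(s,v \right)} = v + s v$
$B{\left(q,n \right)} = \frac{1}{-6 + n}$
$B^{2}{\left(w{\left(-2,-2 \right)},-13 \right)} = \left(\frac{1}{-6 - 13}\right)^{2} = \left(\frac{1}{-19}\right)^{2} = \left(- \frac{1}{19}\right)^{2} = \frac{1}{361}$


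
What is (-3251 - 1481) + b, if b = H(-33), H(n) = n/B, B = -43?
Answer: -203443/43 ≈ -4731.2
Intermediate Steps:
H(n) = -n/43 (H(n) = n/(-43) = n*(-1/43) = -n/43)
b = 33/43 (b = -1/43*(-33) = 33/43 ≈ 0.76744)
(-3251 - 1481) + b = (-3251 - 1481) + 33/43 = -4732 + 33/43 = -203443/43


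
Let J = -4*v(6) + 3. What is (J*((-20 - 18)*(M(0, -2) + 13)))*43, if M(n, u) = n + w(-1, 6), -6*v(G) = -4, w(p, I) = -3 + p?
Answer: -4902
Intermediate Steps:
v(G) = ⅔ (v(G) = -⅙*(-4) = ⅔)
M(n, u) = -4 + n (M(n, u) = n + (-3 - 1) = n - 4 = -4 + n)
J = ⅓ (J = -4*⅔ + 3 = -8/3 + 3 = ⅓ ≈ 0.33333)
(J*((-20 - 18)*(M(0, -2) + 13)))*43 = (((-20 - 18)*((-4 + 0) + 13))/3)*43 = ((-38*(-4 + 13))/3)*43 = ((-38*9)/3)*43 = ((⅓)*(-342))*43 = -114*43 = -4902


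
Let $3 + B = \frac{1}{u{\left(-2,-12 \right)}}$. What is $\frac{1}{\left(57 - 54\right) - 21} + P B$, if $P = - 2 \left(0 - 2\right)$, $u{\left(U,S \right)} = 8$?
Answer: $- \frac{104}{9} \approx -11.556$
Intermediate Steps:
$B = - \frac{23}{8}$ ($B = -3 + \frac{1}{8} = - \frac{23}{8} \approx -2.875$)
$P = 4$ ($P = \left(-2\right) \left(-2\right) = 4$)
$\frac{1}{\left(57 - 54\right) - 21} + P B = \frac{1}{\left(57 - 54\right) - 21} + 4 \left(- \frac{23}{8}\right) = \frac{1}{3 - 21} - \frac{23}{2} = \frac{1}{-18} - \frac{23}{2} = - \frac{1}{18} - \frac{23}{2} = - \frac{104}{9}$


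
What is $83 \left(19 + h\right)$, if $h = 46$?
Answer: $5395$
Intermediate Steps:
$83 \left(19 + h\right) = 83 \left(19 + 46\right) = 83 \cdot 65 = 5395$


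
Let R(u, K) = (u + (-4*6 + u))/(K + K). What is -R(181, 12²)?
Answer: -169/144 ≈ -1.1736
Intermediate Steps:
R(u, K) = (-24 + 2*u)/(2*K) (R(u, K) = (u + (-24 + u))/((2*K)) = (-24 + 2*u)*(1/(2*K)) = (-24 + 2*u)/(2*K))
-R(181, 12²) = -(-12 + 181)/(12²) = -169/144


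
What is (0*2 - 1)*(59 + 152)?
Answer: -211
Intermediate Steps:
(0*2 - 1)*(59 + 152) = (0 - 1)*211 = -1*211 = -211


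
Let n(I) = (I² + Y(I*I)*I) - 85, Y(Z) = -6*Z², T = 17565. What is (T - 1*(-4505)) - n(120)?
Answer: 149299207755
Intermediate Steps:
n(I) = -85 + I² - 6*I⁵ (n(I) = (I² + (-6*I⁴)*I) - 85 = (I² - 6*I⁵) - 85 = -85 + I² - 6*I⁵)
(T - 1*(-4505)) - n(120) = (17565 - 1*(-4505)) - (-85 + 120² - 6*120⁵) = (17565 + 4505) - (-85 + 14400 - 6*24883200000) = 22070 - (-85 + 14400 - 149299200000) = 22070 - 1*(-149299185685) = 22070 + 149299185685 = 149299207755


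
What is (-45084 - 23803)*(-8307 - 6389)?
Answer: 1012363352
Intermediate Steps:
(-45084 - 23803)*(-8307 - 6389) = -68887*(-14696) = 1012363352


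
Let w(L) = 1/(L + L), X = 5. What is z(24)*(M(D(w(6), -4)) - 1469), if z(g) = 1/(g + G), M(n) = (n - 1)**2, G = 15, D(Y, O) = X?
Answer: -1453/39 ≈ -37.256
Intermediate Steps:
w(L) = 1/(2*L)
D(Y, O) = 5
M(n) = (-1 + n)**2
z(g) = 1/(15 + g) (z(g) = 1/(g + 15) = 1/(15 + g))
z(24)*(M(D(w(6), -4)) - 1469) = ((-1 + 5)**2 - 1469)/(15 + 24) = (4**2 - 1469)/39 = (16 - 1469)/39 = (1/39)*(-1453) = -1453/39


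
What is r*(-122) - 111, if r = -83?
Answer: 10015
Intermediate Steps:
r*(-122) - 111 = -83*(-122) - 111 = 10126 - 111 = 10015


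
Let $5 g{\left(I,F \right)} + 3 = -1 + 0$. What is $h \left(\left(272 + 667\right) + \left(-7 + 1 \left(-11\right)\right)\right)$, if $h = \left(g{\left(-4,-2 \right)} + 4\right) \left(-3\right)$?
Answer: $- \frac{44208}{5} \approx -8841.6$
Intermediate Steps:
$g{\left(I,F \right)} = - \frac{4}{5}$ ($g{\left(I,F \right)} = - \frac{3}{5} + \frac{-1 + 0}{5} = - \frac{3}{5} + \frac{1}{5} \left(-1\right) = - \frac{3}{5} - \frac{1}{5} = - \frac{4}{5}$)
$h = - \frac{48}{5}$ ($h = \left(- \frac{4}{5} + 4\right) \left(-3\right) = \frac{16}{5} \left(-3\right) = - \frac{48}{5} \approx -9.6$)
$h \left(\left(272 + 667\right) + \left(-7 + 1 \left(-11\right)\right)\right) = - \frac{48 \left(\left(272 + 667\right) + \left(-7 + 1 \left(-11\right)\right)\right)}{5} = - \frac{48 \left(939 - 18\right)}{5} = \left(- \frac{48}{5}\right) 921 = - \frac{44208}{5}$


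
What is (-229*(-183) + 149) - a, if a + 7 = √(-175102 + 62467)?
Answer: 42063 - 3*I*√12515 ≈ 42063.0 - 335.61*I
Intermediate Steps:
a = -7 + 3*I*√12515 (a = -7 + √(-175102 + 62467) = -7 + √(-112635) = -7 + 3*I*√12515 ≈ -7.0 + 335.61*I)
(-229*(-183) + 149) - a = (-229*(-183) + 149) - (-7 + 3*I*√12515) = (41907 + 149) + (7 - 3*I*√12515) = 42056 + (7 - 3*I*√12515) = 42063 - 3*I*√12515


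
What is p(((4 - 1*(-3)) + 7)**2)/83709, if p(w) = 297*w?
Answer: 6468/9301 ≈ 0.69541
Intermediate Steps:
p(((4 - 1*(-3)) + 7)**2)/83709 = (297*((4 - 1*(-3)) + 7)**2)/83709 = (297*((4 + 3) + 7)**2)*(1/83709) = (297*(7 + 7)**2)*(1/83709) = (297*14**2)*(1/83709) = (297*196)*(1/83709) = 58212*(1/83709) = 6468/9301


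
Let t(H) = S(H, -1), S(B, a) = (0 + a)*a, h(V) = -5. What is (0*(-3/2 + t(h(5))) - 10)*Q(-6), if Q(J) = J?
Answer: 60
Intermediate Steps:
S(B, a) = a**2 (S(B, a) = a*a = a**2)
t(H) = 1 (t(H) = (-1)**2 = 1)
(0*(-3/2 + t(h(5))) - 10)*Q(-6) = (0*(-3/2 + 1) - 10)*(-6) = (0*(-1/2) - 10)*(-6) = (0 - 10)*(-6) = -10*(-6) = 60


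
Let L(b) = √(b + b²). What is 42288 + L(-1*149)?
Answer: 42288 + 2*√5513 ≈ 42437.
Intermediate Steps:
42288 + L(-1*149) = 42288 + √((-1*149)*(1 - 1*149)) = 42288 + √(-149*(1 - 149)) = 42288 + √(-149*(-148)) = 42288 + √22052 = 42288 + 2*√5513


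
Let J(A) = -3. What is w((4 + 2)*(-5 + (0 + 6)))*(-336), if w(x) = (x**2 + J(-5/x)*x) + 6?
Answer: -8064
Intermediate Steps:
w(x) = 6 + x**2 - 3*x (w(x) = (x**2 - 3*x) + 6 = 6 + x**2 - 3*x)
w((4 + 2)*(-5 + (0 + 6)))*(-336) = (6 + ((4 + 2)*(-5 + (0 + 6)))**2 - 3*(4 + 2)*(-5 + (0 + 6)))*(-336) = (6 + (6*(-5 + 6))**2 - 18*(-5 + 6))*(-336) = (6 + (6*1)**2 - 18)*(-336) = (6 + 6**2 - 3*6)*(-336) = (6 + 36 - 18)*(-336) = 24*(-336) = -8064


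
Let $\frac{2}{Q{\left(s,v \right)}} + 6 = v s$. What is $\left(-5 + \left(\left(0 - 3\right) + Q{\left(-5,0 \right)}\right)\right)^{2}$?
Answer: $\frac{625}{9} \approx 69.444$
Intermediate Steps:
$Q{\left(s,v \right)} = \frac{2}{-6 + s v}$ ($Q{\left(s,v \right)} = \frac{2}{-6 + v s} = \frac{2}{-6 + s v}$)
$\left(-5 + \left(\left(0 - 3\right) + Q{\left(-5,0 \right)}\right)\right)^{2} = \left(-5 + \left(\left(0 - 3\right) + \frac{2}{-6 - 0}\right)\right)^{2} = \left(-5 - \left(3 - \frac{2}{-6 + 0}\right)\right)^{2} = \left(-5 - \left(3 - \frac{2}{-6}\right)\right)^{2} = \left(-5 + \left(-3 + 2 \left(- \frac{1}{6}\right)\right)\right)^{2} = \left(-5 - \frac{10}{3}\right)^{2} = \left(- \frac{25}{3}\right)^{2} = \frac{625}{9}$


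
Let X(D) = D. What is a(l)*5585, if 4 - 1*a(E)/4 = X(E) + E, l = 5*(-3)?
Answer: 759560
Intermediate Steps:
l = -15
a(E) = 16 - 8*E (a(E) = 16 - 4*(E + E) = 16 - 8*E)
a(l)*5585 = (16 - 8*(-15))*5585 = (16 + 120)*5585 = 136*5585 = 759560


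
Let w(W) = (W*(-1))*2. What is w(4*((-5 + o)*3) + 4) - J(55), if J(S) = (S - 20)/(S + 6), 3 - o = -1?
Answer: 941/61 ≈ 15.426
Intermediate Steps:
o = 4 (o = 3 - 1*(-1) = 3 + 1 = 4)
J(S) = (-20 + S)/(6 + S)
w(W) = -2*W (w(W) = -W*2 = -2*W)
w(4*((-5 + o)*3) + 4) - J(55) = -2*(4*((-5 + 4)*3) + 4) - (-20 + 55)/(6 + 55) = -2*(4*(-1*3) + 4) - 35/61 = -2*(4*(-3) + 4) - 35/61 = -2*(-12 + 4) - 1*35/61 = -2*(-8) - 35/61 = 16 - 35/61 = 941/61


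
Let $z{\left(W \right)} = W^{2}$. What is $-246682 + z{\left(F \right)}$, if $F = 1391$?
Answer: $1688199$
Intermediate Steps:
$-246682 + z{\left(F \right)} = -246682 + 1391^{2} = -246682 + 1934881 = 1688199$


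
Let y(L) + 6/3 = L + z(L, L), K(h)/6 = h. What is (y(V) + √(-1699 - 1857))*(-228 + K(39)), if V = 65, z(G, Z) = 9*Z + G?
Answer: 4278 + 12*I*√889 ≈ 4278.0 + 357.79*I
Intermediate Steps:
z(G, Z) = G + 9*Z
K(h) = 6*h
y(L) = -2 + 11*L (y(L) = -2 + (L + (L + 9*L)) = -2 + (L + 10*L) = -2 + 11*L)
(y(V) + √(-1699 - 1857))*(-228 + K(39)) = ((-2 + 11*65) + √(-1699 - 1857))*(-228 + 6*39) = ((-2 + 715) + √(-3556))*(-228 + 234) = (713 + 2*I*√889)*6 = 4278 + 12*I*√889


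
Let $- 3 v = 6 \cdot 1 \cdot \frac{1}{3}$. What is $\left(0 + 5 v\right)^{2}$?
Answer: $\frac{100}{9} \approx 11.111$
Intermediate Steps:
$v = - \frac{2}{3}$ ($v = - \frac{6 \cdot 1 \cdot \frac{1}{3}}{3} = - \frac{6 \cdot \frac{1}{3}}{3} = \left(- \frac{1}{3}\right) 2 = - \frac{2}{3} \approx -0.66667$)
$\left(0 + 5 v\right)^{2} = \left(0 + 5 \left(- \frac{2}{3}\right)\right)^{2} = \left(0 - \frac{10}{3}\right)^{2} = \left(- \frac{10}{3}\right)^{2} = \frac{100}{9}$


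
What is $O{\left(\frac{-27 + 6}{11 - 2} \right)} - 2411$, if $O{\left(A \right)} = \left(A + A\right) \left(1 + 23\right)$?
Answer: $-2523$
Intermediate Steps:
$O{\left(A \right)} = 48 A$ ($O{\left(A \right)} = 2 A 24 = 48 A$)
$O{\left(\frac{-27 + 6}{11 - 2} \right)} - 2411 = 48 \frac{-27 + 6}{11 - 2} - 2411 = 48 \left(- \frac{21}{9}\right) - 2411 = 48 \left(\left(-21\right) \frac{1}{9}\right) - 2411 = 48 \left(- \frac{7}{3}\right) - 2411 = -112 - 2411 = -2523$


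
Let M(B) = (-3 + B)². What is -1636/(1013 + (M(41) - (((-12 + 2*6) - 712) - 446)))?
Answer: -1636/3615 ≈ -0.45256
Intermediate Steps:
-1636/(1013 + (M(41) - (((-12 + 2*6) - 712) - 446))) = -1636/(1013 + ((-3 + 41)² - (((-12 + 2*6) - 712) - 446))) = -1636/(1013 + (38² - (((-12 + 12) - 712) - 446))) = -1636/(1013 + (1444 - ((0 - 712) - 446))) = -1636/(1013 + (1444 - (-712 - 446))) = -1636/(1013 + (1444 - 1*(-1158))) = -1636/(1013 + (1444 + 1158)) = -1636/(1013 + 2602) = -1636/3615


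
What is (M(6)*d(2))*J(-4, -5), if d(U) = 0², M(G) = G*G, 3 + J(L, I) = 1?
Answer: 0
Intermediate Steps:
J(L, I) = -2 (J(L, I) = -3 + 1 = -2)
M(G) = G²
d(U) = 0
(M(6)*d(2))*J(-4, -5) = (6²*0)*(-2) = (36*0)*(-2) = 0*(-2) = 0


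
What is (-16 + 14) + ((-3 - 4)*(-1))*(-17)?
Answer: -121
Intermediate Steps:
(-16 + 14) + ((-3 - 4)*(-1))*(-17) = -2 - 7*(-1)*(-17) = -2 + 7*(-17) = -2 - 119 = -121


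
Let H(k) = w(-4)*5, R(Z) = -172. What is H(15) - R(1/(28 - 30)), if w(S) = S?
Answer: 152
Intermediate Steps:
H(k) = -20 (H(k) = -4*5 = -20)
H(15) - R(1/(28 - 30)) = -20 - 1*(-172) = -20 + 172 = 152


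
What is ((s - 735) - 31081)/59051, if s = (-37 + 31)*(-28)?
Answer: -31648/59051 ≈ -0.53594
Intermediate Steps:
s = 168 (s = -6*(-28) = 168)
((s - 735) - 31081)/59051 = ((168 - 735) - 31081)/59051 = (-567 - 31081)*(1/59051) = -31648*1/59051 = -31648/59051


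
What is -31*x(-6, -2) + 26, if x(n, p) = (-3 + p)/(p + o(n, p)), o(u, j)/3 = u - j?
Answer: 209/14 ≈ 14.929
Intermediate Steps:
o(u, j) = -3*j + 3*u (o(u, j) = 3*(u - j) = -3*j + 3*u)
x(n, p) = (-3 + p)/(-2*p + 3*n) (x(n, p) = (-3 + p)/(p + (-3*p + 3*n)) = (-3 + p)/(-2*p + 3*n))
-31*x(-6, -2) + 26 = -31*(-3 - 2)/(-2*(-2) + 3*(-6)) + 26 = -31*(-5)/(4 - 18) + 26 = -31*(-5)/(-14) + 26 = -(-31)*(-5)/14 + 26 = -31*5/14 + 26 = -155/14 + 26 = 209/14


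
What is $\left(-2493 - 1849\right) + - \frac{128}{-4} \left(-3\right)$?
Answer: $-4438$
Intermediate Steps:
$\left(-2493 - 1849\right) + - \frac{128}{-4} \left(-3\right) = -4342 + \left(-128\right) \left(- \frac{1}{4}\right) \left(-3\right) = -4342 + 32 \left(-3\right) = -4342 - 96 = -4438$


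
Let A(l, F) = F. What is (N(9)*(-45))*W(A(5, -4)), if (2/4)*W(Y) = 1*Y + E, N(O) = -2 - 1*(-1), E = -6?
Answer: -900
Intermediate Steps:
N(O) = -1 (N(O) = -2 + 1 = -1)
W(Y) = -12 + 2*Y (W(Y) = 2*(1*Y - 6) = 2*(Y - 6) = 2*(-6 + Y) = -12 + 2*Y)
(N(9)*(-45))*W(A(5, -4)) = (-1*(-45))*(-12 + 2*(-4)) = 45*(-12 - 8) = 45*(-20) = -900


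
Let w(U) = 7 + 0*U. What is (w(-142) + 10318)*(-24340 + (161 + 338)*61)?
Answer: 62972175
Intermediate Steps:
w(U) = 7 (w(U) = 7 + 0 = 7)
(w(-142) + 10318)*(-24340 + (161 + 338)*61) = (7 + 10318)*(-24340 + (161 + 338)*61) = 10325*(-24340 + 499*61) = 10325*(-24340 + 30439) = 10325*6099 = 62972175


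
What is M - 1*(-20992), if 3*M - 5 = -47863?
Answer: 15118/3 ≈ 5039.3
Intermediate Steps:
M = -47858/3 (M = 5/3 + (1/3)*(-47863) = 5/3 - 47863/3 = -47858/3 ≈ -15953.)
M - 1*(-20992) = -47858/3 - 1*(-20992) = -47858/3 + 20992 = 15118/3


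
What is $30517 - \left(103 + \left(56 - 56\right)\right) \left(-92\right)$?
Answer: $39993$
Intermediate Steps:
$30517 - \left(103 + \left(56 - 56\right)\right) \left(-92\right) = 30517 - \left(103 + 0\right) \left(-92\right) = 30517 - 103 \left(-92\right) = 30517 - -9476 = 30517 + 9476 = 39993$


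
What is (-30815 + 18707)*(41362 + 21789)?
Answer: -764632308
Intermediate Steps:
(-30815 + 18707)*(41362 + 21789) = -12108*63151 = -764632308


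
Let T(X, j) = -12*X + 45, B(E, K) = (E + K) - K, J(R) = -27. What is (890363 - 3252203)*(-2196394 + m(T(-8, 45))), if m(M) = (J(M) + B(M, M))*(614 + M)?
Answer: 4984247636160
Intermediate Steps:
B(E, K) = E
T(X, j) = 45 - 12*X
m(M) = (-27 + M)*(614 + M)
(890363 - 3252203)*(-2196394 + m(T(-8, 45))) = (890363 - 3252203)*(-2196394 + (-16578 + (45 - 12*(-8))**2 + 587*(45 - 12*(-8)))) = -2361840*(-2196394 + (-16578 + (45 + 96)**2 + 587*(45 + 96))) = -2361840*(-2196394 + (-16578 + 141**2 + 587*141)) = -2361840*(-2196394 + (-16578 + 19881 + 82767)) = -2361840*(-2196394 + 86070) = -2361840*(-2110324) = 4984247636160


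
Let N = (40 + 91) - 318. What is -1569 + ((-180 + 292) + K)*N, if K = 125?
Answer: -45888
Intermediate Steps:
N = -187 (N = 131 - 318 = -187)
-1569 + ((-180 + 292) + K)*N = -1569 + ((-180 + 292) + 125)*(-187) = -1569 + (112 + 125)*(-187) = -1569 + 237*(-187) = -1569 - 44319 = -45888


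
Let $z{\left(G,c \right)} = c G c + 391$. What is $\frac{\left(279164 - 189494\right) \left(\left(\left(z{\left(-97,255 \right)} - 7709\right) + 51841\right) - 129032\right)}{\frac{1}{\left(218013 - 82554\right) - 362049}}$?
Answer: $129873394308130200$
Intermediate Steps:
$z{\left(G,c \right)} = 391 + G c^{2}$ ($z{\left(G,c \right)} = G c c + 391 = G c^{2} + 391 = 391 + G c^{2}$)
$\frac{\left(279164 - 189494\right) \left(\left(\left(z{\left(-97,255 \right)} - 7709\right) + 51841\right) - 129032\right)}{\frac{1}{\left(218013 - 82554\right) - 362049}} = \frac{\left(279164 - 189494\right) \left(\left(\left(\left(391 - 97 \cdot 255^{2}\right) - 7709\right) + 51841\right) - 129032\right)}{\frac{1}{\left(218013 - 82554\right) - 362049}} = \frac{89670 \left(\left(\left(\left(391 - 6307425\right) - 7709\right) + 51841\right) - 129032\right)}{\frac{1}{\left(218013 - 82554\right) - 362049}} = \frac{89670 \left(\left(\left(\left(391 - 6307425\right) - 7709\right) + 51841\right) - 129032\right)}{\frac{1}{135459 - 362049}} = \frac{89670 \left(\left(\left(-6307034 - 7709\right) + 51841\right) - 129032\right)}{\frac{1}{-226590}} = \frac{89670 \left(\left(-6314743 + 51841\right) - 129032\right)}{- \frac{1}{226590}} = 89670 \left(-6262902 - 129032\right) \left(-226590\right) = 89670 \left(-6391934\right) \left(-226590\right) = \left(-573164721780\right) \left(-226590\right) = 129873394308130200$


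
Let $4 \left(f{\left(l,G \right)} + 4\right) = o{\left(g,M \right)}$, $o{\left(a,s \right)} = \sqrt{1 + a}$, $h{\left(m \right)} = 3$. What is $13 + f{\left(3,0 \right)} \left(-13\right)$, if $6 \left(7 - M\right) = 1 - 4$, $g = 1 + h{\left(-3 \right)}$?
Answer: $65 - \frac{13 \sqrt{5}}{4} \approx 57.733$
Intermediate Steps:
$g = 4$ ($g = 1 + 3 = 4$)
$M = \frac{15}{2}$ ($M = 7 - \frac{1 - 4}{6} = 7 - - \frac{1}{2} = 7 + \frac{1}{2} = \frac{15}{2} \approx 7.5$)
$f{\left(l,G \right)} = -4 + \frac{\sqrt{5}}{4}$ ($f{\left(l,G \right)} = -4 + \frac{\sqrt{1 + 4}}{4} = -4 + \frac{\sqrt{5}}{4}$)
$13 + f{\left(3,0 \right)} \left(-13\right) = 13 + \left(-4 + \frac{\sqrt{5}}{4}\right) \left(-13\right) = 13 + \left(52 - \frac{13 \sqrt{5}}{4}\right) = 65 - \frac{13 \sqrt{5}}{4}$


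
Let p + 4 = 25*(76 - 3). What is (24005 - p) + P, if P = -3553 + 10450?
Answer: 29081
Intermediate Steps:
p = 1821 (p = -4 + 25*(76 - 3) = -4 + 25*73 = -4 + 1825 = 1821)
P = 6897
(24005 - p) + P = (24005 - 1*1821) + 6897 = (24005 - 1821) + 6897 = 22184 + 6897 = 29081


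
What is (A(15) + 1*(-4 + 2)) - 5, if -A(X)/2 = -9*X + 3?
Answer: 257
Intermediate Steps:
A(X) = -6 + 18*X (A(X) = -2*(-9*X + 3) = -2*(3 - 9*X) = -6 + 18*X)
(A(15) + 1*(-4 + 2)) - 5 = ((-6 + 18*15) + 1*(-4 + 2)) - 5 = ((-6 + 270) + 1*(-2)) - 5 = (264 - 2) - 5 = 262 - 5 = 257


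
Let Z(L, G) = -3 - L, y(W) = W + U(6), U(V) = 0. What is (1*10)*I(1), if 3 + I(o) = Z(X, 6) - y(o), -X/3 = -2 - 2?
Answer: -190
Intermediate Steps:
X = 12 (X = -3*(-2 - 2) = -3*(-4) = 12)
y(W) = W (y(W) = W + 0 = W)
I(o) = -18 - o (I(o) = -3 + ((-3 - 1*12) - o) = -3 + ((-3 - 12) - o) = -3 + (-15 - o) = -18 - o)
(1*10)*I(1) = (1*10)*(-18 - 1*1) = 10*(-18 - 1) = 10*(-19) = -190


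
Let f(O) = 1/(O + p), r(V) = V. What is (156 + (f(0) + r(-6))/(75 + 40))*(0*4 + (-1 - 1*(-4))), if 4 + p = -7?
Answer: 591819/1265 ≈ 467.84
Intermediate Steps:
p = -11 (p = -4 - 7 = -11)
f(O) = 1/(-11 + O) (f(O) = 1/(O - 11) = 1/(-11 + O))
(156 + (f(0) + r(-6))/(75 + 40))*(0*4 + (-1 - 1*(-4))) = (156 + (1/(-11 + 0) - 6)/(75 + 40))*(0*4 + (-1 - 1*(-4))) = (156 + (1/(-11) - 6)/115)*(0 + (-1 + 4)) = (156 + (-1/11 - 6)*(1/115))*(0 + 3) = (156 - 67/11*1/115)*3 = (156 - 67/1265)*3 = (197273/1265)*3 = 591819/1265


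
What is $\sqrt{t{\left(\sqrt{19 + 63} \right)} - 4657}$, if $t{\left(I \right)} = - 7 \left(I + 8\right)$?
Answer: $\sqrt{-4713 - 7 \sqrt{82}} \approx 69.111 i$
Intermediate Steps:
$t{\left(I \right)} = -56 - 7 I$ ($t{\left(I \right)} = - 7 \left(8 + I\right) = -56 - 7 I$)
$\sqrt{t{\left(\sqrt{19 + 63} \right)} - 4657} = \sqrt{\left(-56 - 7 \sqrt{19 + 63}\right) - 4657} = \sqrt{\left(-56 - 7 \sqrt{82}\right) - 4657} = \sqrt{-4713 - 7 \sqrt{82}}$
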